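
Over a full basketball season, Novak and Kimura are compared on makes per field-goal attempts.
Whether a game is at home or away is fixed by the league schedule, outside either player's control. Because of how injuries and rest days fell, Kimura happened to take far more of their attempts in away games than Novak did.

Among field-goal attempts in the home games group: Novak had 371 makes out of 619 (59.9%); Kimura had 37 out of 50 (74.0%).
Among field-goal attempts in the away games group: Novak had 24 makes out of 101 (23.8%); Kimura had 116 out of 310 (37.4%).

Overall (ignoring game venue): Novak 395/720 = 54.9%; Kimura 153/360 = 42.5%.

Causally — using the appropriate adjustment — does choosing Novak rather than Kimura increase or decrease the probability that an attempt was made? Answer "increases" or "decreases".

decreases

Kimura is higher inside every game venue stratum but Novak is higher in aggregate. Whether to stratify depends on how game venue relates to the player.
Game venue is set before the player has any effect — it is not caused by the player — and it independently drives the outcome. That makes it a confounder, so the causal comparison is within game venue levels.
Within each level — home games: 59.9% vs 74.0%; away games: 23.8% vs 37.4% — Kimura is higher every time.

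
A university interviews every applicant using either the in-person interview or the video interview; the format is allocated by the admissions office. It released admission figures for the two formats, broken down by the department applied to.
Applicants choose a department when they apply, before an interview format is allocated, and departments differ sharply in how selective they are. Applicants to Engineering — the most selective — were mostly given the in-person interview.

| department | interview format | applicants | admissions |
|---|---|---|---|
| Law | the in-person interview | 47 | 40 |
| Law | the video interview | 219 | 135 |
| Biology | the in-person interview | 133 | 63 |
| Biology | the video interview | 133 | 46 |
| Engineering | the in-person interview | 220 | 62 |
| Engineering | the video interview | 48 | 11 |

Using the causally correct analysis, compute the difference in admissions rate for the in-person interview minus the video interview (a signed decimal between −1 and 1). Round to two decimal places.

+0.14

Department satisfies the back-door criterion: it is not a descendant of the interview format, and it blocks the spurious path from interview format to outcome. Adjusting for it (i.e., using the within-department rates) gives the causal effect.
Adjusting over the population distribution of department: 0.333·(0.851−0.616) + 0.333·(0.474−0.346) + 0.335·(0.282−0.229) = +0.138.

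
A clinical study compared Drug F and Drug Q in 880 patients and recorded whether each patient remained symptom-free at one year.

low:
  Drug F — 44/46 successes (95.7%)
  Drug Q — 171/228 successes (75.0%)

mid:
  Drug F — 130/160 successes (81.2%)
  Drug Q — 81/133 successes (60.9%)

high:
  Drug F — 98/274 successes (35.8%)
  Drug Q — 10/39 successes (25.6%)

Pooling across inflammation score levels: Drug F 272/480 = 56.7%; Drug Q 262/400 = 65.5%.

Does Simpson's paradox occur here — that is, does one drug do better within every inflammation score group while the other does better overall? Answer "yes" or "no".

Within each inflammation score level (low 95.7% vs 75.0%; mid 81.2% vs 60.9%; high 35.8% vs 25.6%), Drug F has the higher rate every time. Pooled: 56.7% vs 65.5% — Drug Q has the higher rate overall. The two comparisons disagree.

yes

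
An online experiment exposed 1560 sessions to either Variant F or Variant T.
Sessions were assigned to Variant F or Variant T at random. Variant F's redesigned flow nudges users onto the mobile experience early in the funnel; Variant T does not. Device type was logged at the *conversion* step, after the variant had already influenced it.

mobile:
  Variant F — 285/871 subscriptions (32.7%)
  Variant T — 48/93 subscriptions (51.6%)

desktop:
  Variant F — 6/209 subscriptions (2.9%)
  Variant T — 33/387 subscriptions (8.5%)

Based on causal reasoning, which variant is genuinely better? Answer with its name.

Variant F

The device type-specific comparison favours Variant T throughout, but the pooled figures favour Variant F. The question is whether to condition on device type.
Device type here is a post-treatment variable shaped by the variant; conditioning on it would introduce bias rather than remove it. The overall comparison is the causal one.
Pooled: Variant F 26.9% vs Variant T 16.9%; Variant F is higher overall.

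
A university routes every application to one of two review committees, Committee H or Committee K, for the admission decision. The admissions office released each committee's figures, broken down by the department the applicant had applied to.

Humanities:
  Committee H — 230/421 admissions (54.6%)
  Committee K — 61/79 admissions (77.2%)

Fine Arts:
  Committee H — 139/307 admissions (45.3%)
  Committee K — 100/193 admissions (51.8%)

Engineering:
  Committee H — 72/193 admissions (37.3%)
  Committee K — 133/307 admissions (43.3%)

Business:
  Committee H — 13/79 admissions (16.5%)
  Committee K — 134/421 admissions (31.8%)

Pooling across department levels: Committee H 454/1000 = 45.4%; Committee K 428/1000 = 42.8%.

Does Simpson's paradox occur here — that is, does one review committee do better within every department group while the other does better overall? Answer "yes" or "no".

Within each department level (Humanities 54.6% vs 77.2%; Fine Arts 45.3% vs 51.8%; Engineering 37.3% vs 43.3%; Business 16.5% vs 31.8%), Committee K has the higher rate every time. Pooled: 45.4% vs 42.8% — Committee H has the higher rate overall. The two comparisons disagree.

yes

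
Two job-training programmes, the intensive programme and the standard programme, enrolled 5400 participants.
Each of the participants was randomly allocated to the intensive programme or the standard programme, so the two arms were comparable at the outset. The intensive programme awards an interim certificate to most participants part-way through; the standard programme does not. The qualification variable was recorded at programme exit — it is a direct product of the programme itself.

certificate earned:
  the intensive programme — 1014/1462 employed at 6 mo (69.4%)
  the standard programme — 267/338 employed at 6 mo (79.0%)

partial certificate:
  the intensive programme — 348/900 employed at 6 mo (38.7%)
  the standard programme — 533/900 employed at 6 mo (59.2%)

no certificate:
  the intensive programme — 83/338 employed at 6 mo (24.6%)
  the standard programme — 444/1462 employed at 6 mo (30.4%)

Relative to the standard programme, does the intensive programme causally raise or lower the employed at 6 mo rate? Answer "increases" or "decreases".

increases

The qualification attained during the programme-specific comparison favours the standard programme throughout, but the pooled figures favour the intensive programme. The question is whether to condition on qualification attained during the programme.
The distribution of qualification attained during the programme is itself part of what the programme does — it is an intermediate outcome. Holding it fixed would remove that part of the effect; the total effect is the pooled difference.
Pooled: the intensive programme 53.5% vs the standard programme 46.1%; the intensive programme is higher overall.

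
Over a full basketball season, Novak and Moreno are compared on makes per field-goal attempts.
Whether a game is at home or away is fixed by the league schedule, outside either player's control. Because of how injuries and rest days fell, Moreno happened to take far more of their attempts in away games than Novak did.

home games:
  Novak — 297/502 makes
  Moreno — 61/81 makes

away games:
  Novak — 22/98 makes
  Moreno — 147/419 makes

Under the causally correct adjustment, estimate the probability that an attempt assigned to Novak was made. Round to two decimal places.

0.42

Since game venue is a pre-existing factor (not a product of the player) and it affects the outcome on its own, it is a confounder. The stratified rates, not the pooled rate, identify the causal effect.
Standardising Novak to the population game venue mix: 0.530·297/502 + 0.470·22/98 = 0.419.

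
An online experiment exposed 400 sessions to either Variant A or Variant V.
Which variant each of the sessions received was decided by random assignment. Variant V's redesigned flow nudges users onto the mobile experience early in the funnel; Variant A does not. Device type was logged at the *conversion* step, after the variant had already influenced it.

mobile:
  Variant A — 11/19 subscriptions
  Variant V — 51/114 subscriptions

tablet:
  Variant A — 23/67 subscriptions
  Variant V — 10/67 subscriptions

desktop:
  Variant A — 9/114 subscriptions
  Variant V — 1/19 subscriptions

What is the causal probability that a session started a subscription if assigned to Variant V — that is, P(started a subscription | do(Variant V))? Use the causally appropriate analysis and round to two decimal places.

0.31

The device type-specific comparison favours Variant A throughout, but the pooled figures favour Variant V. The question is whether to condition on device type.
Device type is recorded after the variant and is itself shifted by it — it sits on the causal path from variant to outcome. Conditioning on a mediator would strip out part of the effect we want; the pooled comparison gives the total causal effect.
So P(outcome | do(Variant V)) is just the pooled rate for Variant V: 62/200 = 0.310.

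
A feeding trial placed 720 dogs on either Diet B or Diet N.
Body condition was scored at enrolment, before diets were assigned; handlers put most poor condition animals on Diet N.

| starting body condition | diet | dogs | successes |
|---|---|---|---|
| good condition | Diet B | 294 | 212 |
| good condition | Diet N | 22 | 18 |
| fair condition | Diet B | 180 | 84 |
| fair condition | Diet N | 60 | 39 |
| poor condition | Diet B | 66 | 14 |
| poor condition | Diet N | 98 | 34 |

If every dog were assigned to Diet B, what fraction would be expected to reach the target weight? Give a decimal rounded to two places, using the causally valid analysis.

Diet N is higher inside every starting body condition stratum but Diet B is higher in aggregate. Whether to stratify depends on how starting body condition relates to the diet.
Nothing the diet does changes starting body condition; the imbalance is an allocation artefact. With starting body condition also predicting the outcome, the pooled figure is confounded, and the within-stratum comparison is the causal one.
Standardising Diet B to the population starting body condition mix: 0.439·212/294 + 0.333·84/180 + 0.228·14/66 = 0.520.

0.52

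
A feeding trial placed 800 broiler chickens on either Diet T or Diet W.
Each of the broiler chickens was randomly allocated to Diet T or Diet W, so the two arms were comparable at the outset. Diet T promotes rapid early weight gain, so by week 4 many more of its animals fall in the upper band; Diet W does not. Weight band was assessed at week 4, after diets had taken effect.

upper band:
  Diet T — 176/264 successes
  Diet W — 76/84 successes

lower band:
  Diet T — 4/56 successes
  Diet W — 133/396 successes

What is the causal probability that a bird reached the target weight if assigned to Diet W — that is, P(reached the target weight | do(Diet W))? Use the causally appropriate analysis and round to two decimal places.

Diet W is higher inside every week-4 weight band stratum but Diet T is higher in aggregate. Whether to stratify depends on how week-4 weight band relates to the diet.
The distribution of week-4 weight band is itself part of what the diet does — it is an intermediate outcome. Holding it fixed would remove that part of the effect; the total effect is the pooled difference.
So P(outcome | do(Diet W)) is just the pooled rate for Diet W: 209/480 = 0.435.

0.44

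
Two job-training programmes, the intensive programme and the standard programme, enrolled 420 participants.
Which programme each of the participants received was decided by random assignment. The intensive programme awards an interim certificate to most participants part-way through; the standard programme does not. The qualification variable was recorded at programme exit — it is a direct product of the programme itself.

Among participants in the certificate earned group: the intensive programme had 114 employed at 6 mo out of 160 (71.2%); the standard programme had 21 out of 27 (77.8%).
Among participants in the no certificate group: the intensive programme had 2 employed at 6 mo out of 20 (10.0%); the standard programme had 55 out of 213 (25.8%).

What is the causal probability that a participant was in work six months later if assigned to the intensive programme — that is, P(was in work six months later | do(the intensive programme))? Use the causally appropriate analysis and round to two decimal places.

Within every qualification attained during the programme level the standard programme has the higher rate, yet pooled the intensive programme does — Simpson's reversal.
Qualification attained during the programme is downstream of the programme. One should not condition on a consequence of treatment, so the overall rates are the right comparison.
So P(outcome | do(the intensive programme)) is just the pooled rate for the intensive programme: 116/180 = 0.644.

0.64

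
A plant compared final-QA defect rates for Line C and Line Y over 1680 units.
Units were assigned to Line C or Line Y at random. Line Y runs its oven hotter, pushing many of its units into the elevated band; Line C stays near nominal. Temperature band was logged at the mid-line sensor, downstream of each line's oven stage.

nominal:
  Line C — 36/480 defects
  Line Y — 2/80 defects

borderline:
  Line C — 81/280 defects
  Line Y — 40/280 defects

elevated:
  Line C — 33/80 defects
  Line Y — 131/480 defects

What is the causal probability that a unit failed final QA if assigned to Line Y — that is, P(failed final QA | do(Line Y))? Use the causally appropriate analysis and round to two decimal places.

In-process temperature band is recorded after the line and is itself shifted by it — it sits on the causal path from line to outcome. Conditioning on a mediator would strip out part of the effect we want; the pooled comparison gives the total causal effect.
So P(outcome | do(Line Y)) is just the pooled rate for Line Y: 173/840 = 0.206.

0.21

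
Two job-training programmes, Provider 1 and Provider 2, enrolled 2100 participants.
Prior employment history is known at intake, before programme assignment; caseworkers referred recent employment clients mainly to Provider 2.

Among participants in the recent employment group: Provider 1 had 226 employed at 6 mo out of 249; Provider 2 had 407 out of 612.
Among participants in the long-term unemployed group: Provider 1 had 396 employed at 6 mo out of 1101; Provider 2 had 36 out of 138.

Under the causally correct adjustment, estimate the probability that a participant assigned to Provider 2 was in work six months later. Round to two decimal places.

The imbalance in prior employment history arose from how participants were allocated, not from anything the programme did; and prior employment history independently affects the outcome. The pooled gap is confounded — condition on prior employment history.
Standardising Provider 2 to the population prior employment history mix: 0.410·407/612 + 0.590·36/138 = 0.427.

0.43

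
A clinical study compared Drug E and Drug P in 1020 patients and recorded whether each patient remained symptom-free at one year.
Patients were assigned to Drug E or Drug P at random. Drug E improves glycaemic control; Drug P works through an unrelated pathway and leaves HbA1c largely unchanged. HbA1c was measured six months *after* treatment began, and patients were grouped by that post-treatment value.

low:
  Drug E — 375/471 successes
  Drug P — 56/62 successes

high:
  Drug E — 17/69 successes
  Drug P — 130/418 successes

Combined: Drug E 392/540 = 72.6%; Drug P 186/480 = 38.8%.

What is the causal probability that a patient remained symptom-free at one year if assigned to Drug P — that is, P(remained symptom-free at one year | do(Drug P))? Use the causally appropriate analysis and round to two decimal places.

The stratified and pooled comparisons disagree (Drug P wins within each HbA1c; Drug E wins overall), so the answer turns on the causal role of HbA1c.
The distribution of HbA1c is itself part of what the drug does — it is an intermediate outcome. Holding it fixed would remove that part of the effect; the total effect is the pooled difference.
So P(outcome | do(Drug P)) is just the pooled rate for Drug P: 186/480 = 0.388.

0.39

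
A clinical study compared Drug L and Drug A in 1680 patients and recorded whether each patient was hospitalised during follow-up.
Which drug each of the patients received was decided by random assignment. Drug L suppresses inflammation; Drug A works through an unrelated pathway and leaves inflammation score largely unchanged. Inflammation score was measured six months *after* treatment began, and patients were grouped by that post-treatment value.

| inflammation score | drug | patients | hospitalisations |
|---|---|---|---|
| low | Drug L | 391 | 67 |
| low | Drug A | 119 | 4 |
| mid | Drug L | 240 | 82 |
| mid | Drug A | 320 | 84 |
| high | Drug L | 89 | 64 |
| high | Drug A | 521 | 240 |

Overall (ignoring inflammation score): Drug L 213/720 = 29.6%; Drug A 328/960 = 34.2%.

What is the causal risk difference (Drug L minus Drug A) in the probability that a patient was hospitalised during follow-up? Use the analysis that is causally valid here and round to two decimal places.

Inflammation score lies on the pathway drug → inflammation score → outcome, so adjusting for it blocks the indirect effect. For the total causal effect of drug, use the unadjusted pooled rates.
The causal difference is the pooled difference: 0.296 − 0.342 = -0.046.

-0.05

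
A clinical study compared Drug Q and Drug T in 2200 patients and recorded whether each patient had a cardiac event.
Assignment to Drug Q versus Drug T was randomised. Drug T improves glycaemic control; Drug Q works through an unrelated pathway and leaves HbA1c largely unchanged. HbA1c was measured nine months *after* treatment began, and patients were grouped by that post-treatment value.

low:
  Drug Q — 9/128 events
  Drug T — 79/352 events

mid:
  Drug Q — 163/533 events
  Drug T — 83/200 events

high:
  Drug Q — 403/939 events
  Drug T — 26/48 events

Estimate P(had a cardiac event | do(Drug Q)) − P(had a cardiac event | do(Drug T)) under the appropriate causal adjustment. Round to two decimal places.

+0.05

Within every HbA1c level Drug Q has the lower rate, yet pooled Drug T does — Simpson's reversal.
HbA1c lies on the pathway drug → HbA1c → outcome, so adjusting for it blocks the indirect effect. For the total causal effect of drug, use the unadjusted pooled rates.
The causal difference is the pooled difference: 0.359 − 0.313 = +0.046.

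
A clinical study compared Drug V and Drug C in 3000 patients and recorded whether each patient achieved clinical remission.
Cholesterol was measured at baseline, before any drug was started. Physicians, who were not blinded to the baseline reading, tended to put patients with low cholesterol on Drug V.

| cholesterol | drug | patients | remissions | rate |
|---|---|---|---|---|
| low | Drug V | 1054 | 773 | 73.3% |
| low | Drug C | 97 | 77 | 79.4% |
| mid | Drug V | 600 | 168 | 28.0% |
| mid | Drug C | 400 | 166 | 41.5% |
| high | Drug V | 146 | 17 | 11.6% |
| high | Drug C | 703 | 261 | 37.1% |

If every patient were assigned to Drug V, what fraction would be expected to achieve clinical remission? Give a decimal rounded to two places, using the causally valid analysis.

0.41

Cholesterol is set before the drug has any effect — it is not caused by the drug — and it independently drives the outcome. That makes it a confounder, so the causal comparison is within cholesterol levels.
Standardising Drug V to the population cholesterol mix: 0.384·773/1054 + 0.333·168/600 + 0.283·17/146 = 0.408.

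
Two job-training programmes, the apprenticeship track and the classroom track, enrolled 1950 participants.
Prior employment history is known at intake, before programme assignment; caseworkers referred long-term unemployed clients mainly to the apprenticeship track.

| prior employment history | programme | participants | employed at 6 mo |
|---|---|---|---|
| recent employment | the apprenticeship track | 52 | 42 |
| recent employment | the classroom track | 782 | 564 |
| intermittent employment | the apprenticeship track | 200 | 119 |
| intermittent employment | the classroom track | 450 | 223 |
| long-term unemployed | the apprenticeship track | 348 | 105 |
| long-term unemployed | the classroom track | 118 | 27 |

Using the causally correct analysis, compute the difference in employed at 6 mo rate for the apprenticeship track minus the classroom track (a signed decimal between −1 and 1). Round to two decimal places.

Since prior employment history is a pre-existing factor (not a product of the programme) and it affects the outcome on its own, it is a confounder. The stratified rates, not the pooled rate, identify the causal effect.
Adjusting over the population distribution of prior employment history: 0.428·(0.808−0.721) + 0.333·(0.595−0.496) + 0.239·(0.302−0.229) = +0.088.

+0.09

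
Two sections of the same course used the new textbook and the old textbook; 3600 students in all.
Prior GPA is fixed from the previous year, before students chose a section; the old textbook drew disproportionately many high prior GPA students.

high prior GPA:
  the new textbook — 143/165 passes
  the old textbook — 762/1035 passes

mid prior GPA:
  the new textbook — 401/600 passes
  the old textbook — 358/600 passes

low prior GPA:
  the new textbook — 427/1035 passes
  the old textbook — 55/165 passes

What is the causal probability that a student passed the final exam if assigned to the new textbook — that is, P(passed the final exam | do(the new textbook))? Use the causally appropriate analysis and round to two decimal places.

Within every prior GPA band level the new textbook has the higher rate, yet pooled the old textbook does — Simpson's reversal.
Since prior GPA band is a pre-existing factor (not a product of the teaching method) and it affects the outcome on its own, it is a confounder. The stratified rates, not the pooled rate, identify the causal effect.
Standardising the new textbook to the population prior GPA band mix: 0.333·143/165 + 0.333·401/600 + 0.333·427/1035 = 0.649.

0.65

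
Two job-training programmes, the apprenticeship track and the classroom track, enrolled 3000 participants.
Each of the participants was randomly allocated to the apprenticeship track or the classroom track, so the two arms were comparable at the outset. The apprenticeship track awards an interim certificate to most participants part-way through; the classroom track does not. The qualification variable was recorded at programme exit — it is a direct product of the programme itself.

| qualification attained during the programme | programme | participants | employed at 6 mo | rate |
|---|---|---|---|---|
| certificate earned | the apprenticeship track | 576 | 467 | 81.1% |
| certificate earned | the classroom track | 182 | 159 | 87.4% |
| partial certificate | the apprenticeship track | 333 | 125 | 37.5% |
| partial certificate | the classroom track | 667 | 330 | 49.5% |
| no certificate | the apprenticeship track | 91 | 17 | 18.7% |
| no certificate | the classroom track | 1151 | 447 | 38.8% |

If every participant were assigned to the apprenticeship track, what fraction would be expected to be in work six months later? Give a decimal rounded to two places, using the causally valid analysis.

0.61

The stratified and pooled comparisons disagree (the classroom track wins within each qualification attained during the programme; the apprenticeship track wins overall), so the answer turns on the causal role of qualification attained during the programme.
The distribution of qualification attained during the programme is itself part of what the programme does — it is an intermediate outcome. Holding it fixed would remove that part of the effect; the total effect is the pooled difference.
So P(outcome | do(the apprenticeship track)) is just the pooled rate for the apprenticeship track: 609/1000 = 0.609.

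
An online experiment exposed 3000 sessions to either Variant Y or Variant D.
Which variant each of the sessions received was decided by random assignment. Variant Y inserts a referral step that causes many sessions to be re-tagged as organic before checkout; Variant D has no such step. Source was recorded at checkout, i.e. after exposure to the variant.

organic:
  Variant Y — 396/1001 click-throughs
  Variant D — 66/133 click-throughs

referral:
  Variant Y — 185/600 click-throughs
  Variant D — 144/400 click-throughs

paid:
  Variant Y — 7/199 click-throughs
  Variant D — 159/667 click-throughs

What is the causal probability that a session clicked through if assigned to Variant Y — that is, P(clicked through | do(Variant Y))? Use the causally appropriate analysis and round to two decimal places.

The traffic source-specific comparison favours Variant D throughout, but the pooled figures favour Variant Y. The question is whether to condition on traffic source.
The distribution of traffic source is itself part of what the variant does — it is an intermediate outcome. Holding it fixed would remove that part of the effect; the total effect is the pooled difference.
So P(outcome | do(Variant Y)) is just the pooled rate for Variant Y: 588/1800 = 0.327.

0.33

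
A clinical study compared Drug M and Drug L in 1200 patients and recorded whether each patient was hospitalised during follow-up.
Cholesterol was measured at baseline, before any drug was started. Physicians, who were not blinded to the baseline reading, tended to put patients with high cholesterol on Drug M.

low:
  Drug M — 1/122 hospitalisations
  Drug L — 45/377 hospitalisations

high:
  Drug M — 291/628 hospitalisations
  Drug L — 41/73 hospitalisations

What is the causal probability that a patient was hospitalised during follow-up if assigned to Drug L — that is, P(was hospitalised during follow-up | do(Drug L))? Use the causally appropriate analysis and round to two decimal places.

0.38

The imbalance in cholesterol arose from how patients were allocated, not from anything the drug did; and cholesterol independently affects the outcome. The pooled gap is confounded — condition on cholesterol.
Standardising Drug L to the population cholesterol mix: 0.416·45/377 + 0.584·41/73 = 0.378.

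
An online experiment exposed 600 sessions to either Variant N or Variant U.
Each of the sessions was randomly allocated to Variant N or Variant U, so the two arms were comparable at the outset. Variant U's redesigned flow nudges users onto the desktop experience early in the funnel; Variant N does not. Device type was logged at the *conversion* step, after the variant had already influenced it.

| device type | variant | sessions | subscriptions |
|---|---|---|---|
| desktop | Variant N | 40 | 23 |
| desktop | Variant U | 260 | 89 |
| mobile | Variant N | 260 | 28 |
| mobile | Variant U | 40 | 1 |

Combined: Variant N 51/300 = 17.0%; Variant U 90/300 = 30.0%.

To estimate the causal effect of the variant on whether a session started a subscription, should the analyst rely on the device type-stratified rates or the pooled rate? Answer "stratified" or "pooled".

The distribution of device type is itself part of what the variant does — it is an intermediate outcome. Holding it fixed would remove that part of the effect; the total effect is the pooled difference.
Pooled: Variant N 17.0% vs Variant U 30.0%; Variant U is higher overall.

pooled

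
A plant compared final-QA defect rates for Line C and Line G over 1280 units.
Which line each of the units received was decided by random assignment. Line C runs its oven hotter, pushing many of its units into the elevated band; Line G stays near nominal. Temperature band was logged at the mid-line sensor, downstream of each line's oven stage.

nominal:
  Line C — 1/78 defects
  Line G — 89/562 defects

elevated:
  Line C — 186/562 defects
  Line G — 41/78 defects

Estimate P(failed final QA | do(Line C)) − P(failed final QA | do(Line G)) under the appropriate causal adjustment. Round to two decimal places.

+0.09

The in-process temperature band-specific comparison favours Line C throughout, but the pooled figures favour Line G. The question is whether to condition on in-process temperature band.
In-process temperature band is recorded after the line and is itself shifted by it — it sits on the causal path from line to outcome. Conditioning on a mediator would strip out part of the effect we want; the pooled comparison gives the total causal effect.
The causal difference is the pooled difference: 0.292 − 0.203 = +0.089.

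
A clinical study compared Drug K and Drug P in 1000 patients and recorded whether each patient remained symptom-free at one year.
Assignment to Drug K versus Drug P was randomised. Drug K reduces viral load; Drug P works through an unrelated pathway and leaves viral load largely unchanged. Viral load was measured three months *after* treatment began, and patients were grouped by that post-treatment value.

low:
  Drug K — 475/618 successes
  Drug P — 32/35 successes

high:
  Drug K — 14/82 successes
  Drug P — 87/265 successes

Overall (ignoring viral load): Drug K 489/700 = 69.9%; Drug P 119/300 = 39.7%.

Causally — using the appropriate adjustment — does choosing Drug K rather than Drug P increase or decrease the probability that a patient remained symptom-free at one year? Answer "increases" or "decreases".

increases

Viral load here is a post-treatment variable shaped by the drug; conditioning on it would introduce bias rather than remove it. The overall comparison is the causal one.
Pooled: Drug K 69.9% vs Drug P 39.7%; Drug K is higher overall.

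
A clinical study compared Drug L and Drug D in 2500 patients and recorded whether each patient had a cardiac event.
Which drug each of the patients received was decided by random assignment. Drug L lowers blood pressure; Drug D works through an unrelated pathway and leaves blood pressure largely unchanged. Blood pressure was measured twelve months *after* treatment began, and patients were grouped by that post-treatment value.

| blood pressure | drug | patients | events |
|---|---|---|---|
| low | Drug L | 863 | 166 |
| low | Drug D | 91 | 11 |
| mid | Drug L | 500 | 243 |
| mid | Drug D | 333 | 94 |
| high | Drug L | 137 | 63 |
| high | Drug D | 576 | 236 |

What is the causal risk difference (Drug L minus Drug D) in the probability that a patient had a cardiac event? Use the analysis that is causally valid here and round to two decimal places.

-0.03

Stratifying would compare drugs among patients the drugs themselves sorted into blood pressure groups — a form of selection on an intermediate. The unconditioned pooled rates give the total causal effect.
The causal difference is the pooled difference: 0.315 − 0.341 = -0.026.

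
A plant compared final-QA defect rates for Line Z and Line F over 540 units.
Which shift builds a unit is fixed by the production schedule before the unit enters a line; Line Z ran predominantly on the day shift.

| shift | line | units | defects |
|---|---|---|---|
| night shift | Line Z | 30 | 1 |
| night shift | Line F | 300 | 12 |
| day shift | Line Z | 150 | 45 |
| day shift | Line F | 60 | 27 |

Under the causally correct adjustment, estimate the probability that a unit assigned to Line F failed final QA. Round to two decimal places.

The shift-specific comparison favours Line Z throughout, but the pooled figures favour Line F. The question is whether to condition on shift.
Shift satisfies the back-door criterion: it is not a descendant of the line, and it blocks the spurious path from line to outcome. Adjusting for it (i.e., using the within-shift rates) gives the causal effect.
Standardising Line F to the population shift mix: 0.611·12/300 + 0.389·27/60 = 0.199.

0.20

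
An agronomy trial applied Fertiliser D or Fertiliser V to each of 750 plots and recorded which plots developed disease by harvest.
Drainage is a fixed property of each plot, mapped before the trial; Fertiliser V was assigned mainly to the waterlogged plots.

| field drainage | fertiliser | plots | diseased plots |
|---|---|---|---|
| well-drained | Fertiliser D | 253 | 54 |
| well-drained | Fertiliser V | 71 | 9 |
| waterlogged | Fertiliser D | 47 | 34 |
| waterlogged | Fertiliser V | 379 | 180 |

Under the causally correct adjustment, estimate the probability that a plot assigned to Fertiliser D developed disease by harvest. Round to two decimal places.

0.50

Field drainage satisfies the back-door criterion: it is not a descendant of the fertiliser, and it blocks the spurious path from fertiliser to outcome. Adjusting for it (i.e., using the within-field drainage rates) gives the causal effect.
Standardising Fertiliser D to the population field drainage mix: 0.432·54/253 + 0.568·34/47 = 0.503.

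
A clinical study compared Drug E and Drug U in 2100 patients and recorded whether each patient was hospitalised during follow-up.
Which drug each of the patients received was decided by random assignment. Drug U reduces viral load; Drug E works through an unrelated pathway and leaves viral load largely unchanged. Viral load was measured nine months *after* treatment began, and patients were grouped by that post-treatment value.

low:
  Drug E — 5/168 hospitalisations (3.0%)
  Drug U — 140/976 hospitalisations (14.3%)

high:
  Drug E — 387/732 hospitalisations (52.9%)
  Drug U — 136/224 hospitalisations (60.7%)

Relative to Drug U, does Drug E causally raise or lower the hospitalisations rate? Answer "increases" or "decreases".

Within every viral load level Drug E has the lower rate, yet pooled Drug U does — Simpson's reversal.
Stratifying would compare drugs among patients the drugs themselves sorted into viral load groups — a form of selection on an intermediate. The unconditioned pooled rates give the total causal effect.
Pooled: Drug E 43.6% vs Drug U 23.0%; Drug U is lower overall.

increases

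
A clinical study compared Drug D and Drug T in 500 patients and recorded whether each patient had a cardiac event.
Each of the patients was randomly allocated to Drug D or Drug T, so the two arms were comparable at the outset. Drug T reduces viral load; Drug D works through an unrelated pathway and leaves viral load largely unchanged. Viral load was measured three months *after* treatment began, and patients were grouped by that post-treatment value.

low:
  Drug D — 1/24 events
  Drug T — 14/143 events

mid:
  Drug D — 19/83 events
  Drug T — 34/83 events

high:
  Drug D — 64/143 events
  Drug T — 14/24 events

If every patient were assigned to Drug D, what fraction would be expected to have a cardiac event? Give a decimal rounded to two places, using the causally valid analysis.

0.34

Drug D is lower inside every viral load stratum but Drug T is lower in aggregate. Whether to stratify depends on how viral load relates to the drug.
The distribution of viral load is itself part of what the drug does — it is an intermediate outcome. Holding it fixed would remove that part of the effect; the total effect is the pooled difference.
So P(outcome | do(Drug D)) is just the pooled rate for Drug D: 84/250 = 0.336.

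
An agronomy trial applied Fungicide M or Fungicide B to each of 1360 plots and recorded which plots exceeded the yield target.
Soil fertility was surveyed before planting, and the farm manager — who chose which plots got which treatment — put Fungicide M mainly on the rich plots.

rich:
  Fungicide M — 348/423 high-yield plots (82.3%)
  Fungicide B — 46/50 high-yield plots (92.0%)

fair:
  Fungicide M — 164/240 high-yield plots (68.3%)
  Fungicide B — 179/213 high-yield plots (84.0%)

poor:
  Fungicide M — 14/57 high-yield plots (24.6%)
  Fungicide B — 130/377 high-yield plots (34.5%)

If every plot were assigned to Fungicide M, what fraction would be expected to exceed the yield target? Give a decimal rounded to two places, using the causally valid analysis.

The stratified and pooled comparisons disagree (Fungicide B wins within each soil fertility; Fungicide M wins overall), so the answer turns on the causal role of soil fertility.
Here soil fertility is a common cause — it drives both which fungicide a case falls under and the outcome. The crude comparison mixes populations; the stratum-specific rates are the causally relevant ones.
Standardising Fungicide M to the population soil fertility mix: 0.348·348/423 + 0.333·164/240 + 0.319·14/57 = 0.592.

0.59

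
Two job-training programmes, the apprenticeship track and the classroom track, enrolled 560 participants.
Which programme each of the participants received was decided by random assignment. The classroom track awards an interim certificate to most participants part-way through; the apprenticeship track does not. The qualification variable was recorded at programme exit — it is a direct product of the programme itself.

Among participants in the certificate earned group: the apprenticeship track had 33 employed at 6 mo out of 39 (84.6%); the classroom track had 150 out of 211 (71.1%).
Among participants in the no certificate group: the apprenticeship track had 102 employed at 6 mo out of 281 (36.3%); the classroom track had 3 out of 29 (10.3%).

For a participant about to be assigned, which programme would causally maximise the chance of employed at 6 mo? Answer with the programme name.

the classroom track

The distribution of qualification attained during the programme is itself part of what the programme does — it is an intermediate outcome. Holding it fixed would remove that part of the effect; the total effect is the pooled difference.
Pooled: the apprenticeship track 42.2% vs the classroom track 63.7%; the classroom track is higher overall.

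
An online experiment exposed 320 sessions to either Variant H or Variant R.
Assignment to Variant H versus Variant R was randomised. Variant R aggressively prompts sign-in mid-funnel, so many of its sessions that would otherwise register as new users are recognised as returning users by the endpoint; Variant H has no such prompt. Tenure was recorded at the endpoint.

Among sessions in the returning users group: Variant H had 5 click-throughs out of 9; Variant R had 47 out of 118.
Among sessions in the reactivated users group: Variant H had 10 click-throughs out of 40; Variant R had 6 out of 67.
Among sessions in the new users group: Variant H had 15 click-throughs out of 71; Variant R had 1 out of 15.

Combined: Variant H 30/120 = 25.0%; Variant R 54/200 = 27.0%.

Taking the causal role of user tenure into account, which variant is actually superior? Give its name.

The user tenure-specific comparison favours Variant H throughout, but the pooled figures favour Variant R. The question is whether to condition on user tenure.
User tenure lies on the pathway variant → user tenure → outcome, so adjusting for it blocks the indirect effect. For the total causal effect of variant, use the unadjusted pooled rates.
Pooled: Variant H 25.0% vs Variant R 27.0%; Variant R is higher overall.

Variant R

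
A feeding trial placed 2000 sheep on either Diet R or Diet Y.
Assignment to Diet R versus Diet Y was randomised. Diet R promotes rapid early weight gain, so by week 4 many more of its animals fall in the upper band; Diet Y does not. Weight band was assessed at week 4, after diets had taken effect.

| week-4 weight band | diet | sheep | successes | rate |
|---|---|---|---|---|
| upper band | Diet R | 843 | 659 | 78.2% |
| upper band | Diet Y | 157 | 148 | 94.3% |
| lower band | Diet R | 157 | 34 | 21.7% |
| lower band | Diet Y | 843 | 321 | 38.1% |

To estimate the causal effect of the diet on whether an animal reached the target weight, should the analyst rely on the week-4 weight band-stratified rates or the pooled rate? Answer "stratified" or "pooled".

The week-4 weight band-specific comparison favours Diet Y throughout, but the pooled figures favour Diet R. The question is whether to condition on week-4 weight band.
Because the diet influences week-4 weight band, week-4 weight band is a post-treatment mediator, not a confounder. Stratifying on it would bias the estimate; the causal effect is the crude pooled difference.
Pooled: Diet R 69.3% vs Diet Y 46.9%; Diet R is higher overall.

pooled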